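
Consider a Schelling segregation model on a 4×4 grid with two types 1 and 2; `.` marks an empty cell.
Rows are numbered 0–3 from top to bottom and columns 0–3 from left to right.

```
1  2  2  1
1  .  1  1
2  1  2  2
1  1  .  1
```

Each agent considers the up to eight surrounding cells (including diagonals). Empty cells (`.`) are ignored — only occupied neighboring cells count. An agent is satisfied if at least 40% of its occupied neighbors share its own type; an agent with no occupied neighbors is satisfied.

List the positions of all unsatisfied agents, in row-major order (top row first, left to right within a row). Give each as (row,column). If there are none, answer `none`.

(0,1), (0,2), (2,0), (2,2), (2,3), (3,3)

Row 0: (0,0)1 1/2 ok · (0,1)2 1/4 unhappy · (0,2)2 1/4 unhappy · (0,3)1 2/3 ok
Row 1: (1,0)1 2/4 ok · (1,2)1 3/7 ok · (1,3)1 2/5 ok
Row 2: (2,0)2 0/4 unhappy · (2,1)1 4/6 ok · (2,2)2 1/6 unhappy · (2,3)2 1/4 unhappy
Row 3: (3,0)1 2/3 ok · (3,1)1 2/4 ok · (3,3)1 0/2 unhappy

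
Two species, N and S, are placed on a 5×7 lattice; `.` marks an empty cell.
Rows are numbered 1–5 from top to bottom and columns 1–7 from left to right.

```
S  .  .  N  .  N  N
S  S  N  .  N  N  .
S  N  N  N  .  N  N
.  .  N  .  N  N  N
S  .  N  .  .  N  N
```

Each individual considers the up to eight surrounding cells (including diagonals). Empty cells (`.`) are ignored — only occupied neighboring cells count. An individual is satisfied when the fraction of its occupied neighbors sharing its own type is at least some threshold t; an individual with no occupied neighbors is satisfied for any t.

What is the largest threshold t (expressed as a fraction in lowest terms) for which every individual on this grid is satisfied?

1/2

Row 1: (1,1)S 2/2 · (1,4)N 2/2 · (1,6)N 3/3 · (1,7)N 2/2
Row 2: (2,1)S 3/4 · (2,2)S 3/6 · (2,3)N 4/5 · (2,5)N 5/5 · (2,6)N 5/5
Row 3: (3,1)S 2/3 · (3,2)N 3/6 · (3,3)N 4/5 · (3,4)N 5/5 · (3,6)N 6/6 · (3,7)N 4/4
Row 4: (4,3)N 4/4 · (4,5)N 4/4 · (4,6)N 6/6 · (4,7)N 5/5
Row 5: (5,1)S — no occupied neighbors · (5,3)N 1/1 · (5,6)N 4/4 · (5,7)N 3/3
The smallest same-type fraction is 3/6 at (2,2), which reduces to 1/2. Any threshold above that leaves this individual unsatisfied.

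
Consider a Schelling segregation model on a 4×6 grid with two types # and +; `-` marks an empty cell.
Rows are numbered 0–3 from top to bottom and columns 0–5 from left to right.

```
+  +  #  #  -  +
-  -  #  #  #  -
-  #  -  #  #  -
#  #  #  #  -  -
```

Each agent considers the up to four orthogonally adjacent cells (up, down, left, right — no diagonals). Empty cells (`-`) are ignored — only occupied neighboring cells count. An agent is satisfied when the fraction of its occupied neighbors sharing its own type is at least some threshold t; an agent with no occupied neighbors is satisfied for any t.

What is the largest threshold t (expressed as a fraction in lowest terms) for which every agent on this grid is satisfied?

(0,0)+ 1/1
(0,1)+ 1/2
(0,2)# 2/3
(0,3)# 2/2
(0,5)+ — no occupied neighbors
(1,2)# 2/2
(1,3)# 4/4
(1,4)# 2/2
(2,1)# 1/1
(2,3)# 3/3
(2,4)# 2/2
(3,0)# 1/1
(3,1)# 3/3
(3,2)# 2/2
(3,3)# 2/2
The smallest same-type fraction is 1/2 at (0,1), which reduces to 1/2. Any threshold above that leaves this agent unsatisfied.

1/2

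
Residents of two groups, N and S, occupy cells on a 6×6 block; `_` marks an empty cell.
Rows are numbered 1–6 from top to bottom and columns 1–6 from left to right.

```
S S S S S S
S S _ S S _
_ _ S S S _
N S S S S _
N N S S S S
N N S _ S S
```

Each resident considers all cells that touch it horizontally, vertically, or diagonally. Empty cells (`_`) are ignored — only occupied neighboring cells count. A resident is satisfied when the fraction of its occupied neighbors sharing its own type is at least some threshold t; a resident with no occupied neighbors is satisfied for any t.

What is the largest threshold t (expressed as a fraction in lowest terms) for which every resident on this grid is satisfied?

(1,1)S 3/3
(1,2)S 4/4
(1,3)S 4/4
(1,4)S 4/4
(1,5)S 4/4
(1,6)S 2/2
(2,1)S 3/3
(2,2)S 5/5
(2,4)S 7/7
(2,5)S 6/6
(3,3)S 6/6
(3,4)S 7/7
(3,5)S 5/5
(4,1)N 2/3
(4,2)S 3/6
(4,3)S 6/7
(4,4)S 8/8
(4,5)S 6/6
(5,1)N 4/5
(5,2)N 4/8
(5,3)S 5/7
(5,4)S 7/7
(5,5)S 6/6
(5,6)S 4/4
(6,1)N 3/3
(6,2)N 3/5
(6,3)S 2/4
(6,5)S 4/4
(6,6)S 3/3
The smallest same-type fraction is 3/6 at (4,2), which reduces to 1/2. Any threshold above that leaves this resident unsatisfied.

1/2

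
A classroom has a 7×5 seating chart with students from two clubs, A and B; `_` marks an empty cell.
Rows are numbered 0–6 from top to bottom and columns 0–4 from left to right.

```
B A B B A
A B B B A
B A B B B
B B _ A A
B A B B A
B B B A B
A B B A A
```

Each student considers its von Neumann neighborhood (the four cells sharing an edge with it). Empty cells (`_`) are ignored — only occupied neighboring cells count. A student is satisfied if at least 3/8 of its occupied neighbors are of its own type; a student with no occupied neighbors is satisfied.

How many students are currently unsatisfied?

Row 0: (0,0)B 0/2 unhappy · (0,1)A 0/3 unhappy · (0,2)B 2/3 ok · (0,3)B 2/3 ok · (0,4)A 1/2 ok
Row 1: (1,0)A 0/3 unhappy · (1,1)B 1/4 unhappy · (1,2)B 4/4 ok · (1,3)B 3/4 ok · (1,4)A 1/3 unhappy
Row 2: (2,0)B 1/3 unhappy · (2,1)A 0/4 unhappy · (2,2)B 2/3 ok · (2,3)B 3/4 ok · (2,4)B 1/3 unhappy
Row 3: (3,0)B 3/3 ok · (3,1)B 1/3 unhappy · (3,3)A 1/3 unhappy · (3,4)A 2/3 ok
Row 4: (4,0)B 2/3 ok · (4,1)A 0/4 unhappy · (4,2)B 2/3 ok · (4,3)B 1/4 unhappy · (4,4)A 1/3 unhappy
Row 5: (5,0)B 2/3 ok · (5,1)B 3/4 ok · (5,2)B 3/4 ok · (5,3)A 1/4 unhappy · (5,4)B 0/3 unhappy
Row 6: (6,0)A 0/2 unhappy · (6,1)B 2/3 ok · (6,2)B 2/3 ok · (6,3)A 2/3 ok · (6,4)A 1/2 ok
Unsatisfied: (0,0), (0,1), (1,0), (1,1), (1,4), (2,0), (2,1), (2,4), (3,1), (3,3), (4,1), (4,3), (4,4), (5,3), (5,4), (6,0) — 16 in total.

16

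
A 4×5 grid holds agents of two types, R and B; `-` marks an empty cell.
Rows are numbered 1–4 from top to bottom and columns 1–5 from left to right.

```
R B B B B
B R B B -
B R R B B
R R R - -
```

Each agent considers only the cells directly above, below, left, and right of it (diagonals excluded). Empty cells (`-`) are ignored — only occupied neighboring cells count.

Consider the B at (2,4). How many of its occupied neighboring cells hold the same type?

3

Occupied neighbors of (2,4): (1,4)=B, (3,4)=B, (2,3)=B.
Same type (B): 3 of 3.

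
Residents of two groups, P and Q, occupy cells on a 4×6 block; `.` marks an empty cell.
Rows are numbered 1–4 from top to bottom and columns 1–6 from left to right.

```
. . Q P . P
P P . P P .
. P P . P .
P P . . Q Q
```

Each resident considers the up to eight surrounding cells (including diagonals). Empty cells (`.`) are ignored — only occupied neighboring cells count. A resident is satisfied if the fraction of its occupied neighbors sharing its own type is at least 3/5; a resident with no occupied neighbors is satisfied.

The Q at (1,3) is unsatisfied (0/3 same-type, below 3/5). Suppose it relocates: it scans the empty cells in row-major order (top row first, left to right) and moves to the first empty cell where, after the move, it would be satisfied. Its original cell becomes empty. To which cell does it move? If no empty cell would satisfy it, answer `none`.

none

Vacating (1,3). Empty cells in order:
  (1,1): 0/2 same-type → still unsatisfied.
  (1,2): 0/2 same-type → still unsatisfied.
  (1,5): 0/4 same-type → still unsatisfied.
  (2,3): 0/5 same-type → still unsatisfied.
  (2,6): 0/3 same-type → still unsatisfied.
  (3,1): 0/5 same-type → still unsatisfied.
  (3,4): 1/5 same-type → still unsatisfied.
  (3,6): 2/4 same-type → still unsatisfied.
  (4,3): 0/3 same-type → still unsatisfied.
  (4,4): 1/3 same-type → still unsatisfied.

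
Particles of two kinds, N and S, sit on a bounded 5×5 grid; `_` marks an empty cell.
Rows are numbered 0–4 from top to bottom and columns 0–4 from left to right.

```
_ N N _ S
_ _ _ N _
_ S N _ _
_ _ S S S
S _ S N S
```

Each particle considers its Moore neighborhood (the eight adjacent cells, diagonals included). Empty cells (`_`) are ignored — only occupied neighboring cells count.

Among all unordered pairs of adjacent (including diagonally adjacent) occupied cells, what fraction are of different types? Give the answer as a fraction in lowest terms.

Scan each occupied cell's neighbors to the right and below (and the two forward diagonals) so each pair is counted once.
From row 0: 1 unlike of 3 pairs (running 1/3).
From row 1: 0 unlike of 1 pairs (running 1/4).
From row 2: 3 unlike of 4 pairs (running 4/8).
From row 3: 3 unlike of 9 pairs (running 7/17).
From row 4: 2 unlike of 2 pairs (running 9/19).
Total adjacent occupied pairs: 19; unlike-type pairs: 9.
9/19 is already in lowest terms.

9/19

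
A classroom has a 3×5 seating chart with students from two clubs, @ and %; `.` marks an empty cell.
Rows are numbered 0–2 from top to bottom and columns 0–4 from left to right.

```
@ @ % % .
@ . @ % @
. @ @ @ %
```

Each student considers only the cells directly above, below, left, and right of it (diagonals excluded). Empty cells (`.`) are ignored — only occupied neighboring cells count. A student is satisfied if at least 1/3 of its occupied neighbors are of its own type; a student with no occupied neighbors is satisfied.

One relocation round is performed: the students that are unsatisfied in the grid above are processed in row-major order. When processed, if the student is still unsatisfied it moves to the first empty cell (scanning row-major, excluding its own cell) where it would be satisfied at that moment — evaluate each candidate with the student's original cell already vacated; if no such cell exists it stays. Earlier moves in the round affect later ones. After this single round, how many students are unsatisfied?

0

Initially unsatisfied (in order): (1,3), (1,4), (2,4).
  (1,3) → (0,4).
  (1,4) → (1,1).
  (2,4) → (1,3).
Resulting grid:
@ @ % % %
@ @ @ % .
. @ @ @ .
All satisfied now.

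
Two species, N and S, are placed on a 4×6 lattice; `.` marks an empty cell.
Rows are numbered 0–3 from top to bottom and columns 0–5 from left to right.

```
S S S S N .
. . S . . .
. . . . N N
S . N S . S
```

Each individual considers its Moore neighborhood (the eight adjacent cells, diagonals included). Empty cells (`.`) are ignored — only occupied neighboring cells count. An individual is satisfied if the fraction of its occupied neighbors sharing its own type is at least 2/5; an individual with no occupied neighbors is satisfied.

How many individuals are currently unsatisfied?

5

(0,0)S 1/1 ✓
(0,1)S 3/3 ✓
(0,2)S 3/3 ✓
(0,3)S 2/3 ✓
(0,4)N 0/1 ✗
(1,2)S 3/3 ✓
(2,4)N 1/3 ✗
(2,5)N 1/2 ✓
(3,0)S 0/0 ✓
(3,2)N 0/1 ✗
(3,3)S 0/2 ✗
(3,5)S 0/2 ✗
Unsatisfied: (0,4), (2,4), (3,2), (3,3), (3,5) — 5 in total.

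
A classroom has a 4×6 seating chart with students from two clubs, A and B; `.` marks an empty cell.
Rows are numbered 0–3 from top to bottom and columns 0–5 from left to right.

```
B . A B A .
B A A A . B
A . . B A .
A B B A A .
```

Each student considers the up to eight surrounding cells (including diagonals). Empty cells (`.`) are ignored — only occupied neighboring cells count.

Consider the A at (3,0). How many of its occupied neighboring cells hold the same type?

Occupied neighbors of (3,0): (2,0)=A, (3,1)=B.
Same type (A): 1 of 2.

1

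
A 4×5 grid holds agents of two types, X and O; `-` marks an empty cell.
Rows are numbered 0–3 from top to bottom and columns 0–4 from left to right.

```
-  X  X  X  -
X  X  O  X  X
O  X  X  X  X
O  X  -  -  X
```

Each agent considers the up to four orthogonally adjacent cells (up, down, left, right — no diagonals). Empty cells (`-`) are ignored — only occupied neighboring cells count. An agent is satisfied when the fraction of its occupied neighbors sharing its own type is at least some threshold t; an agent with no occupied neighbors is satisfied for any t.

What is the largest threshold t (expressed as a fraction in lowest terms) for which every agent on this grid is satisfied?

(0,1)X 2/2
(0,2)X 2/3
(0,3)X 2/2
(1,0)X 1/2
(1,1)X 3/4
(1,2)O 0/4
(1,3)X 3/4
(1,4)X 2/2
(2,0)O 1/3
(2,1)X 3/4
(2,2)X 2/3
(2,3)X 3/3
(2,4)X 3/3
(3,0)O 1/2
(3,1)X 1/2
(3,4)X 1/1
The smallest same-type fraction is 0/4 at (1,2), which reduces to 0/1. Any threshold above that leaves this agent unsatisfied.

0/1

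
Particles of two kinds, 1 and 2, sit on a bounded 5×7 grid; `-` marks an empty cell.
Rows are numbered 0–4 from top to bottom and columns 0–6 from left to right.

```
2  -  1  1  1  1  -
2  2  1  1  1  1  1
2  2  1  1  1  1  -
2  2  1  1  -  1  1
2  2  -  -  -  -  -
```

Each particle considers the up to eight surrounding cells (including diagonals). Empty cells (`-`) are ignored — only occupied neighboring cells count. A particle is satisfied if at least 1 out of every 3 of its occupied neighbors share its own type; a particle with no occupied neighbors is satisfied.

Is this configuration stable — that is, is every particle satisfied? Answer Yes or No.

(0,0)2 2/2 satisfied
(0,2)1 3/4 satisfied
(0,3)1 5/5 satisfied
(0,4)1 5/5 satisfied
(0,5)1 4/4 satisfied
(1,0)2 4/4 satisfied
(1,1)2 4/7 satisfied
(1,2)1 5/7 satisfied
(1,3)1 8/8 satisfied
(1,4)1 8/8 satisfied
(1,5)1 6/6 satisfied
(1,6)1 3/3 satisfied
(2,0)2 5/5 satisfied
(2,1)2 5/8 satisfied
(2,2)1 5/8 satisfied
(2,3)1 7/7 satisfied
(2,4)1 7/7 satisfied
(2,5)1 6/6 satisfied
(3,0)2 5/5 satisfied
(3,1)2 5/7 satisfied
(3,2)1 3/6 satisfied
(3,3)1 4/4 satisfied
(3,5)1 3/3 satisfied
(3,6)1 2/2 satisfied
(4,0)2 3/3 satisfied
(4,1)2 3/4 satisfied
All meet the threshold, so the configuration is stable.

Yes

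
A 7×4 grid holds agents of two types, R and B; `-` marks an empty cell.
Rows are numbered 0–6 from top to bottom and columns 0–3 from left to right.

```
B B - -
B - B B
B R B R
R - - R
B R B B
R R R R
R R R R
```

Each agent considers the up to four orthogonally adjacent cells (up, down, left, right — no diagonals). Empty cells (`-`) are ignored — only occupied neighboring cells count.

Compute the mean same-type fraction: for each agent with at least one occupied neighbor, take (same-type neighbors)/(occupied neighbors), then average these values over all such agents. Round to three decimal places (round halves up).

(0,0)B 2/2
(0,1)B 1/1
(1,0)B 2/2
(1,2)B 2/2
(1,3)B 1/2
(2,0)B 1/3
(2,1)R 0/2
(2,2)B 1/3
(2,3)R 1/3
(3,0)R 0/2
(3,3)R 1/2
(4,0)B 0/3
(4,1)R 1/3
(4,2)B 1/3
(4,3)B 1/3
(5,0)R 2/3
(5,1)R 4/4
(5,2)R 3/4
(5,3)R 2/3
(6,0)R 2/2
(6,1)R 3/3
(6,2)R 3/3
(6,3)R 2/2
Sum over 23 agents: 2/2 + 1/1 + 2/2 + 2/2 + 1/2 + 1/3 + 0/2 + 1/3 + 1/3 + 0/2 + 1/2 + 0/3 + 1/3 + 1/3 + 1/3 + 2/3 + 4/4 + 3/4 + 2/3 + 2/2 + 3/3 + 3/3 + 2/2 = 169/12; mean = 169/12 ÷ 23 = 169/276 = 0.612318… → 0.612.

0.612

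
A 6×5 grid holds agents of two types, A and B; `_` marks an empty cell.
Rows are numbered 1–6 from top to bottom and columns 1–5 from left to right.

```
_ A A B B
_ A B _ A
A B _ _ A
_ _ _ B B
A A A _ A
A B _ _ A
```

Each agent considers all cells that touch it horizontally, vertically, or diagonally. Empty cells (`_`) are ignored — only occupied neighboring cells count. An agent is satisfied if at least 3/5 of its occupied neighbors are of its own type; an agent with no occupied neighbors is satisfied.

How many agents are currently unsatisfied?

Row 1: (1,2)A 2/3 ok · (1,3)A 2/4 unhappy · (1,4)B 2/4 unhappy · (1,5)B 1/2 unhappy
Row 2: (2,2)A 3/5 ok · (2,3)B 2/5 unhappy · (2,5)A 1/3 unhappy
Row 3: (3,1)A 1/2 unhappy · (3,2)B 1/3 unhappy · (3,5)A 1/3 unhappy
Row 4: (4,4)B 1/4 unhappy · (4,5)B 1/3 unhappy
Row 5: (5,1)A 2/3 ok · (5,2)A 3/4 ok · (5,3)A 1/3 unhappy · (5,5)A 1/3 unhappy
Row 6: (6,1)A 2/3 ok · (6,2)B 0/4 unhappy · (6,5)A 1/1 ok
Unsatisfied: (1,3), (1,4), (1,5), (2,3), (2,5), (3,1), (3,2), (3,5), (4,4), (4,5), (5,3), (5,5), (6,2) — 13 in total.

13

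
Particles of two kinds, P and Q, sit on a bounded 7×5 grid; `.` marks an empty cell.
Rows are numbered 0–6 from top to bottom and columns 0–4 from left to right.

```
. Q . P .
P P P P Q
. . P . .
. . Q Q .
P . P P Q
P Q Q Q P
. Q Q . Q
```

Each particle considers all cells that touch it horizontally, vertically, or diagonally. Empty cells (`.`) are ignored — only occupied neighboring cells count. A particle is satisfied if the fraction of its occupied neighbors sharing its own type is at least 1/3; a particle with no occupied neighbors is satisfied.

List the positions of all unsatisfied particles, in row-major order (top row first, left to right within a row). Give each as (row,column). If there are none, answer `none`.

(0,1), (1,4), (3,2), (4,2), (4,3), (5,4)

(0,1)Q 0/3 unhappy
(0,3)P 2/3 ok
(1,0)P 1/2 ok
(1,1)P 3/4 ok
(1,2)P 4/5 ok
(1,3)P 3/4 ok
(1,4)Q 0/2 unhappy
(2,2)P 3/5 ok
(3,2)Q 1/4 unhappy
(3,3)Q 2/5 ok
(4,0)P 1/2 ok
(4,2)P 1/6 unhappy
(4,3)P 2/7 unhappy
(4,4)Q 2/4 ok
(5,0)P 1/3 ok
(5,1)Q 3/6 ok
(5,2)Q 4/6 ok
(5,3)Q 4/7 ok
(5,4)P 1/4 unhappy
(6,1)Q 3/4 ok
(6,2)Q 4/4 ok
(6,4)Q 1/2 ok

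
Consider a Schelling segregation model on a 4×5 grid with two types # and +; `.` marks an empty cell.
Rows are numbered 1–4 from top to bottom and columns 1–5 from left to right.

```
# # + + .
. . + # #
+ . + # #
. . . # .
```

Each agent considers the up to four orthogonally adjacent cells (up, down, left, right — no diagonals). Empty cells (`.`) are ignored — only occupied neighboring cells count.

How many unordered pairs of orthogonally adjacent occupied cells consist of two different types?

4

Scan each occupied cell's neighbors to the right and below so each pair is counted once.
From row 1: 2 unlike of 5 pairs (running 2/5).
From row 2: 1 unlike of 5 pairs (running 3/10).
From row 3: 1 unlike of 3 pairs (running 4/13).
Total adjacent occupied pairs: 13; unlike-type pairs: 4.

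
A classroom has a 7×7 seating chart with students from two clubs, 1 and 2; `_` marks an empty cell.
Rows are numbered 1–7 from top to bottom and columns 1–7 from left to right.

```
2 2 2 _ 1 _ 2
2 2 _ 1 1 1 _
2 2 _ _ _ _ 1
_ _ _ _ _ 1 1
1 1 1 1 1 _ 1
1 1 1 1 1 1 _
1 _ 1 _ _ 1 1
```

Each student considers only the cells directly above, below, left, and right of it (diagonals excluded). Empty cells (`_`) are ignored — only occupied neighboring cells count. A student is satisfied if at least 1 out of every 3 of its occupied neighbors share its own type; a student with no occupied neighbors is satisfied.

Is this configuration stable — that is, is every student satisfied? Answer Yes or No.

(1,1)2 2/2 satisfied
(1,2)2 3/3 satisfied
(1,3)2 1/1 satisfied
(1,5)1 1/1 satisfied
(1,7)2 0/0 satisfied
(2,1)2 3/3 satisfied
(2,2)2 3/3 satisfied
(2,4)1 1/1 satisfied
(2,5)1 3/3 satisfied
(2,6)1 1/1 satisfied
(3,1)2 2/2 satisfied
(3,2)2 2/2 satisfied
(3,7)1 1/1 satisfied
(4,6)1 1/1 satisfied
(4,7)1 3/3 satisfied
(5,1)1 2/2 satisfied
(5,2)1 3/3 satisfied
(5,3)1 3/3 satisfied
(5,4)1 3/3 satisfied
(5,5)1 2/2 satisfied
(5,7)1 1/1 satisfied
(6,1)1 3/3 satisfied
(6,2)1 3/3 satisfied
(6,3)1 4/4 satisfied
(6,4)1 3/3 satisfied
(6,5)1 3/3 satisfied
(6,6)1 2/2 satisfied
(7,1)1 1/1 satisfied
(7,3)1 1/1 satisfied
(7,6)1 2/2 satisfied
(7,7)1 1/1 satisfied
All meet the threshold, so the configuration is stable.

Yes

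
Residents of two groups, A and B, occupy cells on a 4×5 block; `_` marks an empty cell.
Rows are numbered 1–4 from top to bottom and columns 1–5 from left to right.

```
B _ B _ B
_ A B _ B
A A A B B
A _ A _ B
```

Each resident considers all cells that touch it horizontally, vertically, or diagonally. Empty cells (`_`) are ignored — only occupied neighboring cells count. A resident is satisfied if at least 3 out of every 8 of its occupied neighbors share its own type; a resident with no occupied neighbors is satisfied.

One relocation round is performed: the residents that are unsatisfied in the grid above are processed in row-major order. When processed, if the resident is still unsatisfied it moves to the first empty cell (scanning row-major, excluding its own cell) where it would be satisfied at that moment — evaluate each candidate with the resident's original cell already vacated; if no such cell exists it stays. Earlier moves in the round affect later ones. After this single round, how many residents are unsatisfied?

Initially unsatisfied (in order): (1,1).
  (1,1) → (1,2).
Resulting grid:
_ B B _ B
_ A B _ B
A A A B B
A _ A _ B
All satisfied now.

0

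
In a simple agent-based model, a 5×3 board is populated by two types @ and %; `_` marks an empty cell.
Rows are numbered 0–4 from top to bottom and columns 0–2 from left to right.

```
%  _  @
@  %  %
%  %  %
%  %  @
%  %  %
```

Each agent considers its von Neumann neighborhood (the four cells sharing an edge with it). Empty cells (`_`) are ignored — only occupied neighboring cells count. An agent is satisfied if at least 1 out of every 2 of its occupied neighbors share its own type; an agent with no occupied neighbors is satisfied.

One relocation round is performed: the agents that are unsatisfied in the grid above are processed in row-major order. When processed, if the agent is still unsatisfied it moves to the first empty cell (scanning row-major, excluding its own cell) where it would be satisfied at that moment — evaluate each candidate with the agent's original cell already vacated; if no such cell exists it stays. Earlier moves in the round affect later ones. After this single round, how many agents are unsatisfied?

2

Initially unsatisfied (in order): (0,0), (0,2), (1,0), (3,2).
  (0,0) → (0,1).
  (0,2) → (0,0).
  (1,0): no empty cell satisfies it; stays.
  (3,2): no empty cell satisfies it; stays.
Resulting grid:
@ % _
@ % %
% % %
% % @
% % %
Unsatisfied now: (1,0), (3,2).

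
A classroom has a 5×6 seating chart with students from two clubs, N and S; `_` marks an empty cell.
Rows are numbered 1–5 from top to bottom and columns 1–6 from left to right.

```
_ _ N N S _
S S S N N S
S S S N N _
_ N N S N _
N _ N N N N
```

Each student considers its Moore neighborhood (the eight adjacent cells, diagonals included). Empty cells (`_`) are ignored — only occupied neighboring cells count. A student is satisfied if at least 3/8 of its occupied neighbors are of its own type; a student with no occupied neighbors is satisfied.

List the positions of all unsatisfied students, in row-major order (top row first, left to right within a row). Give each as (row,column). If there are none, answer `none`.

(1,5), (2,6), (4,4)

Row 1: (1,3)N 2/4 ok · (1,4)N 3/5 ok · (1,5)S 1/4 unhappy
Row 2: (2,1)S 3/3 ok · (2,2)S 5/6 ok · (2,3)S 3/7 ok · (2,4)N 5/8 ok · (2,5)N 4/6 ok · (2,6)S 1/3 unhappy
Row 3: (3,1)S 3/4 ok · (3,2)S 5/7 ok · (3,3)S 4/8 ok · (3,4)N 5/8 ok · (3,5)N 4/6 ok
Row 4: (4,2)N 3/6 ok · (4,3)N 4/7 ok · (4,4)S 1/8 unhappy · (4,5)N 5/6 ok
Row 5: (5,1)N 1/1 ok · (5,3)N 3/4 ok · (5,4)N 4/5 ok · (5,5)N 3/4 ok · (5,6)N 2/2 ok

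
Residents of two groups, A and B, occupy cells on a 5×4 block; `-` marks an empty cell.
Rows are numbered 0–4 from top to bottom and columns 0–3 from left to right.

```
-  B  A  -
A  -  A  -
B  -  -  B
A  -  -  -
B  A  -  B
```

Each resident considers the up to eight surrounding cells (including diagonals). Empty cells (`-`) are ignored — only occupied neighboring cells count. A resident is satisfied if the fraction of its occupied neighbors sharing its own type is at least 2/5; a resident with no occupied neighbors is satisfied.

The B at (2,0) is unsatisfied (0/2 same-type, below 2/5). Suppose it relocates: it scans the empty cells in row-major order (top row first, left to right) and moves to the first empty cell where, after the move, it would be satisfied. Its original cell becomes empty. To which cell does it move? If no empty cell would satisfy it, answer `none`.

(0,0)

Vacating (2,0). Empty cells in order:
  (0,0): 1/2 same-type → satisfied — stop here.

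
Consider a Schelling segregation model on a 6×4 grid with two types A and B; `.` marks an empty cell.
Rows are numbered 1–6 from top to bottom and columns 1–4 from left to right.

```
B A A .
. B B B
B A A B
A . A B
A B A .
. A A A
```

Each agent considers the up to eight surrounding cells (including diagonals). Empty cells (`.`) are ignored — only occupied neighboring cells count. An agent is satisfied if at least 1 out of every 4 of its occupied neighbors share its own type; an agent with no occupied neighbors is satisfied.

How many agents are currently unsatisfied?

Row 1: (1,1)B 1/2 ok · (1,2)A 1/4 ok · (1,3)A 1/4 ok
Row 2: (2,2)B 3/7 ok · (2,3)B 3/7 ok · (2,4)B 2/4 ok
Row 3: (3,1)B 1/3 ok · (3,2)A 3/6 ok · (3,3)A 2/7 ok · (3,4)B 3/5 ok
Row 4: (4,1)A 2/4 ok · (4,3)A 3/6 ok · (4,4)B 1/4 ok
Row 5: (5,1)A 2/3 ok · (5,2)B 0/6 unhappy · (5,3)A 4/6 ok
Row 6: (6,2)A 3/4 ok · (6,3)A 3/4 ok · (6,4)A 2/2 ok
Unsatisfied: (5,2) — 1 in total.

1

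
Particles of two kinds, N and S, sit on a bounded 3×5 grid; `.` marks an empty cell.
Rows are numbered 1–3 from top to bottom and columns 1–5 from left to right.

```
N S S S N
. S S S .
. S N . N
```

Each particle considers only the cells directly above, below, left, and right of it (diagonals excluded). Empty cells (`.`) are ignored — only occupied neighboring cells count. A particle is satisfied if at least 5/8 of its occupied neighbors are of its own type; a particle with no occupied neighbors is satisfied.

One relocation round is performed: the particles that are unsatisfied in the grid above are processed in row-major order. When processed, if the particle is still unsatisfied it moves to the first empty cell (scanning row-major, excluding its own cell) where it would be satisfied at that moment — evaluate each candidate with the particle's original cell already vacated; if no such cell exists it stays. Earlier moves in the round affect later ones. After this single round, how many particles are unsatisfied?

Initially unsatisfied (in order): (1,1), (1,5), (3,2), (3,3).
  (1,1) → (2,5).
  (1,5) → (3,4).
  (3,2) → (1,1).
  (3,3) → (3,1).
Resulting grid:
S S S S .
. S S S N
N . . N N
Unsatisfied now: (2,4), (2,5), (3,4).

3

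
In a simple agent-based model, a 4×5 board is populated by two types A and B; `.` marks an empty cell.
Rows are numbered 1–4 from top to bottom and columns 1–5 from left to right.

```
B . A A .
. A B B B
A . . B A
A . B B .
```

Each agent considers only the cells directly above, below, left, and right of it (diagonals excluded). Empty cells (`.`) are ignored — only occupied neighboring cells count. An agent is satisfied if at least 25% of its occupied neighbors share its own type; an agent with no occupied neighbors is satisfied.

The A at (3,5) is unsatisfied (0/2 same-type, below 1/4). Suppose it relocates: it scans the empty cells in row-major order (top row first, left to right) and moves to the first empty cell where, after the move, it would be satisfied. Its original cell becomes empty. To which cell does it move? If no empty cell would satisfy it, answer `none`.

Vacating (3,5). Empty cells in order:
  (1,2): 2/3 same-type → satisfied — stop here.

(1,2)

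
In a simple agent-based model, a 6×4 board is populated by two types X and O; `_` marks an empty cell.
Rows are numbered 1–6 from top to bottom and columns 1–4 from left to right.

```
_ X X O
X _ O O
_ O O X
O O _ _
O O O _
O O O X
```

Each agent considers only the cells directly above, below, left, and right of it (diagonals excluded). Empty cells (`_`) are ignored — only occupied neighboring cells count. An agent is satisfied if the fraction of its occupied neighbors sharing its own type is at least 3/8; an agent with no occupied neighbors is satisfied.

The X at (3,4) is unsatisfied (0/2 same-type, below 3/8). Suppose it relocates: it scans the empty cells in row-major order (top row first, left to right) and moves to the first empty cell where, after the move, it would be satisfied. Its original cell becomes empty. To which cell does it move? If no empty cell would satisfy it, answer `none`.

(1,1)

Vacating (3,4). Empty cells in order:
  (1,1): 2/2 same-type → satisfied — stop here.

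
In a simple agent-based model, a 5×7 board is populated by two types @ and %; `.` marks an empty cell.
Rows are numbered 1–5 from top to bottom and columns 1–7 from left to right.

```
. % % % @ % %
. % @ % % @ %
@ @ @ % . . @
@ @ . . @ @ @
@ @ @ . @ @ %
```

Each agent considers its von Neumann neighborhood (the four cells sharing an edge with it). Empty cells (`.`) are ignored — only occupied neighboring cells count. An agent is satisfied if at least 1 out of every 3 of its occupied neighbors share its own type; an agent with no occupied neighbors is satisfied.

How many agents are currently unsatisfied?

4

(1,2)% 2/2 ok
(1,3)% 2/3 ok
(1,4)% 2/3 ok
(1,5)@ 0/3 unhappy
(1,6)% 1/3 ok
(1,7)% 2/2 ok
(2,2)% 1/3 ok
(2,3)@ 1/4 unhappy
(2,4)% 3/4 ok
(2,5)% 1/3 ok
(2,6)@ 0/3 unhappy
(2,7)% 1/3 ok
(3,1)@ 2/2 ok
(3,2)@ 3/4 ok
(3,3)@ 2/3 ok
(3,4)% 1/2 ok
(3,7)@ 1/2 ok
(4,1)@ 3/3 ok
(4,2)@ 3/3 ok
(4,5)@ 2/2 ok
(4,6)@ 3/3 ok
(4,7)@ 2/3 ok
(5,1)@ 2/2 ok
(5,2)@ 3/3 ok
(5,3)@ 1/1 ok
(5,5)@ 2/2 ok
(5,6)@ 2/3 ok
(5,7)% 0/2 unhappy
Unsatisfied: (1,5), (2,3), (2,6), (5,7) — 4 in total.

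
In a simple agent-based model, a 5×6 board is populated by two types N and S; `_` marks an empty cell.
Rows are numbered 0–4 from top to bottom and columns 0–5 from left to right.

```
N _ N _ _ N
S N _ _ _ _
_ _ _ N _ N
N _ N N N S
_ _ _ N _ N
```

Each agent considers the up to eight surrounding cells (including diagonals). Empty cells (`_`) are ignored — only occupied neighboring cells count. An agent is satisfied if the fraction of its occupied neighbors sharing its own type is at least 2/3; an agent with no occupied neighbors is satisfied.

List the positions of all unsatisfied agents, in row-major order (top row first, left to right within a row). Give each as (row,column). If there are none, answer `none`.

(0,0)N 1/2 not
(0,2)N 1/1 satisfied
(0,5)N 0/0 satisfied
(1,0)S 0/2 not
(1,1)N 2/3 satisfied
(2,3)N 3/3 satisfied
(2,5)N 1/2 not
(3,0)N 0/0 satisfied
(3,2)N 3/3 satisfied
(3,3)N 4/4 satisfied
(3,4)N 5/6 satisfied
(3,5)S 0/3 not
(4,3)N 3/3 satisfied
(4,5)N 1/2 not

(0,0), (1,0), (2,5), (3,5), (4,5)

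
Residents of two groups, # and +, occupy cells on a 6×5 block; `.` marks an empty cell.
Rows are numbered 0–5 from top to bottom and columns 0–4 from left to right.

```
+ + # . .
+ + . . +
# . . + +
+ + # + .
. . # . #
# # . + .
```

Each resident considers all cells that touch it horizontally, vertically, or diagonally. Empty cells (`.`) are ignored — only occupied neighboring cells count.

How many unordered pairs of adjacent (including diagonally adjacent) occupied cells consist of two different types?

Scan each occupied cell's neighbors to the right and below (and the two forward diagonals) so each pair is counted once.
From row 0: 2 unlike of 7 pairs (running 2/7).
From row 1: 2 unlike of 5 pairs (running 4/12).
From row 2: 3 unlike of 6 pairs (running 7/18).
From row 3: 5 unlike of 7 pairs (running 12/25).
From row 4: 2 unlike of 3 pairs (running 14/28).
From row 5: 0 unlike of 1 pairs (running 14/29).
Total adjacent occupied pairs: 29; unlike-type pairs: 14.

14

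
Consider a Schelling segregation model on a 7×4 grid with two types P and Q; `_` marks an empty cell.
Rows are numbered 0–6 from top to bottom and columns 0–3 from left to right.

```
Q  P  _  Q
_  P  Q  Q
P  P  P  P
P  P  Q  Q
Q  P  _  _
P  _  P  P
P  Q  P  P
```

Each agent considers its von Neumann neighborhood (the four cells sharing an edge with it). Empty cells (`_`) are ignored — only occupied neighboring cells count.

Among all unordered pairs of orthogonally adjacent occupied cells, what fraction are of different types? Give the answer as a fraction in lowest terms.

Scan each occupied cell's neighbors to the right and below so each pair is counted once.
Row 0: Q(0,0)–P(0,1)≠ P(0,1)–P(1,1)= Q(0,3)–Q(1,3)=  → 1/3 unlike.
Row 1: P(1,1)–Q(1,2)≠ P(1,1)–P(2,1)= Q(1,2)–Q(1,3)= Q(1,2)–P(2,2)≠ Q(1,3)–P(2,3)≠  → 3/5 unlike.
Row 2: P(2,0)–P(2,1)= P(2,0)–P(3,0)= P(2,1)–P(2,2)= P(2,1)–P(3,1)= P(2,2)–P(2,3)= P(2,2)–Q(3,2)≠ P(2,3)–Q(3,3)≠  → 2/7 unlike.
Row 3: P(3,0)–P(3,1)= P(3,0)–Q(4,0)≠ P(3,1)–Q(3,2)≠ P(3,1)–P(4,1)= Q(3,2)–Q(3,3)=  → 2/5 unlike.
Row 4: Q(4,0)–P(4,1)≠ Q(4,0)–P(5,0)≠  → 2/2 unlike.
Row 5: P(5,0)–P(6,0)= P(5,2)–P(5,3)= P(5,2)–P(6,2)= P(5,3)–P(6,3)=  → 0/4 unlike.
Row 6: P(6,0)–Q(6,1)≠ Q(6,1)–P(6,2)≠ P(6,2)–P(6,3)=  → 2/3 unlike.
Total adjacent occupied pairs: 29; unlike-type pairs: 12.
12/29 is already in lowest terms.

12/29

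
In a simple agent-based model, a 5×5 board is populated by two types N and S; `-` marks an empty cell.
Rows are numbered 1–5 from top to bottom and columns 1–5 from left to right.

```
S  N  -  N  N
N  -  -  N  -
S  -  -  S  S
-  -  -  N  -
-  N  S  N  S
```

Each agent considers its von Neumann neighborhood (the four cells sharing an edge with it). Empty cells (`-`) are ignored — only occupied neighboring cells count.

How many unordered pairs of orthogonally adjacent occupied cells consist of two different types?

8

Scan each occupied cell's neighbors to the right and below so each pair is counted once.
Row 1: S(1,1)–N(1,2)≠ S(1,1)–N(2,1)≠ N(1,4)–N(1,5)= N(1,4)–N(2,4)=  → 2/4 unlike.
Row 2: N(2,1)–S(3,1)≠ N(2,4)–S(3,4)≠  → 2/2 unlike.
Row 3: S(3,4)–S(3,5)= S(3,4)–N(4,4)≠  → 1/2 unlike.
Row 4: N(4,4)–N(5,4)=  → 0/1 unlike.
Row 5: N(5,2)–S(5,3)≠ S(5,3)–N(5,4)≠ N(5,4)–S(5,5)≠  → 3/3 unlike.
Total adjacent occupied pairs: 12; unlike-type pairs: 8.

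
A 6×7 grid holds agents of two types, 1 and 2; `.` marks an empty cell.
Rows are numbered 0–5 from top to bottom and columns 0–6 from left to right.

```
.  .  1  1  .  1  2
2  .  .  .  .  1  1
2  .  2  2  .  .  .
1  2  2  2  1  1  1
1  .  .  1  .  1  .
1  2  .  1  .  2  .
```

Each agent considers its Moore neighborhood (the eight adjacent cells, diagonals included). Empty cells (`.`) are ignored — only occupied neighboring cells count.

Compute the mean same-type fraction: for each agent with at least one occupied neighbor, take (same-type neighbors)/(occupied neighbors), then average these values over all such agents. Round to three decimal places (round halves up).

(0,2)1 1/1
(0,3)1 1/1
(0,5)1 2/3
(0,6)2 0/3
(1,0)2 1/1
(1,5)1 2/3
(1,6)1 2/3
(2,0)2 2/3
(2,2)2 4/4
(2,3)2 3/4
(3,0)1 1/3
(3,1)2 3/5
(3,2)2 4/5
(3,3)2 3/5
(3,4)1 3/5
(3,5)1 3/3
(3,6)1 2/2
(4,0)1 2/4
(4,3)1 2/4
(4,5)1 3/4
(5,0)1 1/2
(5,1)2 0/2
(5,3)1 1/1
(5,5)2 0/1
Sum over 24 agents: 1/1 + 1/1 + 2/3 + 0/3 + 1/1 + 2/3 + 2/3 + 2/3 + 4/4 + 3/4 + 1/3 + 3/5 + 4/5 + 3/5 + 3/5 + 3/3 + 2/2 + 2/4 + 2/4 + 3/4 + 1/2 + 0/2 + 1/1 + 0/1 = 78/5; mean = 78/5 ÷ 24 = 13/20 = 0.65 → 0.650.

0.650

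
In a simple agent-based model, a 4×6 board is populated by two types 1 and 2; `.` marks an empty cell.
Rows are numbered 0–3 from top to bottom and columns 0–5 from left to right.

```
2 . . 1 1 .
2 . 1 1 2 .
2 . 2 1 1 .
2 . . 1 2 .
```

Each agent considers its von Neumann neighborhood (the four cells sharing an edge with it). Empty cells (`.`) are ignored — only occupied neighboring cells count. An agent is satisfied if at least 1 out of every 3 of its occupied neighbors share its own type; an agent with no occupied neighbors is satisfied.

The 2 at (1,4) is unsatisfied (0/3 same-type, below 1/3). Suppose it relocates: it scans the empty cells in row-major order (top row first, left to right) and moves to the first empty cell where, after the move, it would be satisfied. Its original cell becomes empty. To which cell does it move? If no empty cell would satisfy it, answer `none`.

Vacating (1,4). Empty cells in order:
  (0,1): 1/1 same-type → satisfied — stop here.

(0,1)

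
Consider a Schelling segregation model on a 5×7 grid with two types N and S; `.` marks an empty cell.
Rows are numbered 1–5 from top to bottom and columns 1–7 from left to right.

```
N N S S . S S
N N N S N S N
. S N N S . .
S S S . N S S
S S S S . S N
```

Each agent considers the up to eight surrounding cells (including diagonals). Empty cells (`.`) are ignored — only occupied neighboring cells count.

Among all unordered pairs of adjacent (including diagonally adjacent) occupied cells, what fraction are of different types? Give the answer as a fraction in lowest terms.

Scan each occupied cell's neighbors to the right and below (and the two forward diagonals) so each pair is counted once.
From row 1: 8 unlike of 20 pairs (running 8/20).
From row 2: 10 unlike of 18 pairs (running 18/38).
From row 3: 6 unlike of 12 pairs (running 24/50).
From row 4: 5 unlike of 18 pairs (running 29/68).
From row 5: 1 unlike of 4 pairs (running 30/72).
Total adjacent occupied pairs: 72; unlike-type pairs: 30.
30/72 reduces to 5/12.

5/12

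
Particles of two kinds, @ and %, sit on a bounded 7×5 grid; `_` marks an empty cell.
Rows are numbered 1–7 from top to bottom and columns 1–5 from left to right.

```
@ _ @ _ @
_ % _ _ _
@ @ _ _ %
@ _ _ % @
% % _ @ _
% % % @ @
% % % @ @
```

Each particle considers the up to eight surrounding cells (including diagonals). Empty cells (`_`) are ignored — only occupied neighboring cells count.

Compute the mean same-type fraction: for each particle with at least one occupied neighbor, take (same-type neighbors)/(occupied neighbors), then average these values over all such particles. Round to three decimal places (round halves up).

0.618

Row 1: (1,1)@ 0/1 · (1,3)@ 0/1 · (1,5)@ — no occupied neighbors
Row 2: (2,2)% 0/4
Row 3: (3,1)@ 2/3 · (3,2)@ 2/3 · (3,5)% 1/2
Row 4: (4,1)@ 2/4 · (4,4)% 1/3 · (4,5)@ 1/3
Row 5: (5,1)% 3/4 · (5,2)% 4/5 · (5,4)@ 3/5
Row 6: (6,1)% 5/5 · (6,2)% 7/7 · (6,3)% 4/7 · (6,4)@ 4/6 · (6,5)@ 4/4
Row 7: (7,1)% 3/3 · (7,2)% 5/5 · (7,3)% 3/5 · (7,4)@ 3/5 · (7,5)@ 3/3
Sum over 22 particles: 0/1 + 0/1 + 0/4 + 2/3 + 2/3 + 1/2 + 2/4 + 1/3 + 1/3 + 3/4 + 4/5 + 3/5 + 5/5 + 7/7 + 4/7 + 4/6 + 4/4 + 3/3 + 5/5 + 3/5 + 3/5 + 3/3 = 5707/420; mean = 5707/420 ÷ 22 = 5707/9240 = 0.617640… → 0.618.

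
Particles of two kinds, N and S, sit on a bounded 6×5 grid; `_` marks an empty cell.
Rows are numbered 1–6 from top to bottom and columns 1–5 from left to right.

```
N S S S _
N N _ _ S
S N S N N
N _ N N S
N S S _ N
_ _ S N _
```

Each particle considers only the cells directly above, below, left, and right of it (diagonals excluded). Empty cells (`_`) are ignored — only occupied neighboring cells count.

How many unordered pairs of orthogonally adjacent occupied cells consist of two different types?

Scan each occupied cell's neighbors to the right and below so each pair is counted once.
From row 1: 2 unlike of 5 pairs (running 2/5).
From row 2: 2 unlike of 4 pairs (running 4/9).
From row 3: 6 unlike of 8 pairs (running 10/17).
From row 4: 3 unlike of 5 pairs (running 13/22).
From row 5: 1 unlike of 3 pairs (running 14/25).
From row 6: 1 unlike of 1 pairs (running 15/26).
Total adjacent occupied pairs: 26; unlike-type pairs: 15.

15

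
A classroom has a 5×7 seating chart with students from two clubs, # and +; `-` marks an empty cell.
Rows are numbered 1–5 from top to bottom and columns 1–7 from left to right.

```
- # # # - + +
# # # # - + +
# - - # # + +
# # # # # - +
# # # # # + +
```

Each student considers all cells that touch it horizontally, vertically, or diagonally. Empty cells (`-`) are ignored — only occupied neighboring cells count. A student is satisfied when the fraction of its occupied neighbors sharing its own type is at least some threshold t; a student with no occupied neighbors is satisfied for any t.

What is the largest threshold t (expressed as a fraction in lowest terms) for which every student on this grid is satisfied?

1/2

Row 1: (1,2)# 4/4 · (1,3)# 5/5 · (1,4)# 3/3 · (1,6)+ 3/3 · (1,7)+ 3/3
Row 2: (2,1)# 3/3 · (2,2)# 5/5 · (2,3)# 6/6 · (2,4)# 5/5 · (2,6)+ 5/6 · (2,7)+ 5/5
Row 3: (3,1)# 4/4 · (3,4)# 6/6 · (3,5)# 4/6 · (3,6)+ 4/6 · (3,7)+ 4/4
Row 4: (4,1)# 4/4 · (4,2)# 6/6 · (4,3)# 6/6 · (4,4)# 7/7 · (4,5)# 5/7 · (4,7)+ 4/4
Row 5: (5,1)# 3/3 · (5,2)# 5/5 · (5,3)# 5/5 · (5,4)# 5/5 · (5,5)# 3/4 · (5,6)+ 2/4 · (5,7)+ 2/2
The smallest same-type fraction is 2/4 at (5,6), which reduces to 1/2. Any threshold above that leaves this student unsatisfied.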